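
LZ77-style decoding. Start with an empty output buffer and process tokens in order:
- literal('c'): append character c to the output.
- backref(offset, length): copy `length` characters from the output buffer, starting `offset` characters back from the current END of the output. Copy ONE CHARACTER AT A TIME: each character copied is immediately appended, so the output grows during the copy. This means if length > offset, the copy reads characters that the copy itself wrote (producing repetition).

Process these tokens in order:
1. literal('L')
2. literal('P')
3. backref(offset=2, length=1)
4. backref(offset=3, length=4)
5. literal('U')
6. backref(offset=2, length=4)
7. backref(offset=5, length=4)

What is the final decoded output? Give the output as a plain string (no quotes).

Answer: LPLLPLLULULUULUL

Derivation:
Token 1: literal('L'). Output: "L"
Token 2: literal('P'). Output: "LP"
Token 3: backref(off=2, len=1). Copied 'L' from pos 0. Output: "LPL"
Token 4: backref(off=3, len=4) (overlapping!). Copied 'LPLL' from pos 0. Output: "LPLLPLL"
Token 5: literal('U'). Output: "LPLLPLLU"
Token 6: backref(off=2, len=4) (overlapping!). Copied 'LULU' from pos 6. Output: "LPLLPLLULULU"
Token 7: backref(off=5, len=4). Copied 'ULUL' from pos 7. Output: "LPLLPLLULULUULUL"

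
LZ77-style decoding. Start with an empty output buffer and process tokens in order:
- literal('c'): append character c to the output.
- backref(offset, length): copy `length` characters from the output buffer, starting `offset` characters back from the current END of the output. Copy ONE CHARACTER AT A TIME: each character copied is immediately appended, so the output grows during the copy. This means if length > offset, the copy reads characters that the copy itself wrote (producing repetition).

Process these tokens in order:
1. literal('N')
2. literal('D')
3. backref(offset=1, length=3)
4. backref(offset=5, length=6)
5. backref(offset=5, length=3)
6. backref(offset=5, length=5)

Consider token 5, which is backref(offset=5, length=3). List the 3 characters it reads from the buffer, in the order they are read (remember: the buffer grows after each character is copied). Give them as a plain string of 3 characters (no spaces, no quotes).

Token 1: literal('N'). Output: "N"
Token 2: literal('D'). Output: "ND"
Token 3: backref(off=1, len=3) (overlapping!). Copied 'DDD' from pos 1. Output: "NDDDD"
Token 4: backref(off=5, len=6) (overlapping!). Copied 'NDDDDN' from pos 0. Output: "NDDDDNDDDDN"
Token 5: backref(off=5, len=3). Buffer before: "NDDDDNDDDDN" (len 11)
  byte 1: read out[6]='D', append. Buffer now: "NDDDDNDDDDND"
  byte 2: read out[7]='D', append. Buffer now: "NDDDDNDDDDNDD"
  byte 3: read out[8]='D', append. Buffer now: "NDDDDNDDDDNDDD"

Answer: DDD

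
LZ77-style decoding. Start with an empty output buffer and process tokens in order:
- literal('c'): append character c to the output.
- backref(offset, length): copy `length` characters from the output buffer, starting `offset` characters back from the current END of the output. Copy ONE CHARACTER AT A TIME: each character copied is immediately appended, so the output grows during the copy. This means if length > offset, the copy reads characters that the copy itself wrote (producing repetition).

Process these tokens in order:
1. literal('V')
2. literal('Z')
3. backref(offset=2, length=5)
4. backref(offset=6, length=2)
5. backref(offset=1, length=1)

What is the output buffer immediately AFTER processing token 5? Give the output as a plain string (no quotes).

Token 1: literal('V'). Output: "V"
Token 2: literal('Z'). Output: "VZ"
Token 3: backref(off=2, len=5) (overlapping!). Copied 'VZVZV' from pos 0. Output: "VZVZVZV"
Token 4: backref(off=6, len=2). Copied 'ZV' from pos 1. Output: "VZVZVZVZV"
Token 5: backref(off=1, len=1). Copied 'V' from pos 8. Output: "VZVZVZVZVV"

Answer: VZVZVZVZVV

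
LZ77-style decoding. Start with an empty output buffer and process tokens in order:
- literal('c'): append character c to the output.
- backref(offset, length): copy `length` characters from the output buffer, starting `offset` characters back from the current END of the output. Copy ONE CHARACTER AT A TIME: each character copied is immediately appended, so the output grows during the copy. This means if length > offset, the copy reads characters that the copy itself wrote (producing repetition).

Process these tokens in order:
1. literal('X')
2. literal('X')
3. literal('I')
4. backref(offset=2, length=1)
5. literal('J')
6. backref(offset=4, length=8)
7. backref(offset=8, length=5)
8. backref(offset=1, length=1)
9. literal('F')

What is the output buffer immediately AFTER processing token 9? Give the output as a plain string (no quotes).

Answer: XXIXJXIXJXIXJXIXJXXF

Derivation:
Token 1: literal('X'). Output: "X"
Token 2: literal('X'). Output: "XX"
Token 3: literal('I'). Output: "XXI"
Token 4: backref(off=2, len=1). Copied 'X' from pos 1. Output: "XXIX"
Token 5: literal('J'). Output: "XXIXJ"
Token 6: backref(off=4, len=8) (overlapping!). Copied 'XIXJXIXJ' from pos 1. Output: "XXIXJXIXJXIXJ"
Token 7: backref(off=8, len=5). Copied 'XIXJX' from pos 5. Output: "XXIXJXIXJXIXJXIXJX"
Token 8: backref(off=1, len=1). Copied 'X' from pos 17. Output: "XXIXJXIXJXIXJXIXJXX"
Token 9: literal('F'). Output: "XXIXJXIXJXIXJXIXJXXF"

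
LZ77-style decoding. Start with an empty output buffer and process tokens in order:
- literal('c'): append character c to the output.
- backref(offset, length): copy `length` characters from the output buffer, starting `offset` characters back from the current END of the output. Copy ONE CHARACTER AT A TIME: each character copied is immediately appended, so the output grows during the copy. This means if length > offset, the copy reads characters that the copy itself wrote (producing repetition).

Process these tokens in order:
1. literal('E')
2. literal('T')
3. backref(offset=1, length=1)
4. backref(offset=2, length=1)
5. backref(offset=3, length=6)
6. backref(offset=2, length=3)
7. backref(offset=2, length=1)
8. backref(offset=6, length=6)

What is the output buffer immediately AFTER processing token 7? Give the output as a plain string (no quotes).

Answer: ETTTTTTTTTTTTT

Derivation:
Token 1: literal('E'). Output: "E"
Token 2: literal('T'). Output: "ET"
Token 3: backref(off=1, len=1). Copied 'T' from pos 1. Output: "ETT"
Token 4: backref(off=2, len=1). Copied 'T' from pos 1. Output: "ETTT"
Token 5: backref(off=3, len=6) (overlapping!). Copied 'TTTTTT' from pos 1. Output: "ETTTTTTTTT"
Token 6: backref(off=2, len=3) (overlapping!). Copied 'TTT' from pos 8. Output: "ETTTTTTTTTTTT"
Token 7: backref(off=2, len=1). Copied 'T' from pos 11. Output: "ETTTTTTTTTTTTT"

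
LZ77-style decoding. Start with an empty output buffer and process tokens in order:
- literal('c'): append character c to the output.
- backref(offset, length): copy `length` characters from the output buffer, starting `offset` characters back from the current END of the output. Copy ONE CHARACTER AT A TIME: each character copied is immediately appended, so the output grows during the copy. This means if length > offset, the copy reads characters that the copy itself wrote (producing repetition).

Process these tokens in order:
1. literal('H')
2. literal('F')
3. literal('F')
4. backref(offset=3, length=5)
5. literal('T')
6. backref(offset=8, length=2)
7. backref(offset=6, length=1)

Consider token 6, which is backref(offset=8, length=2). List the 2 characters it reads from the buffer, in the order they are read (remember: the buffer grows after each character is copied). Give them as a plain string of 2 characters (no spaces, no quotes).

Answer: FF

Derivation:
Token 1: literal('H'). Output: "H"
Token 2: literal('F'). Output: "HF"
Token 3: literal('F'). Output: "HFF"
Token 4: backref(off=3, len=5) (overlapping!). Copied 'HFFHF' from pos 0. Output: "HFFHFFHF"
Token 5: literal('T'). Output: "HFFHFFHFT"
Token 6: backref(off=8, len=2). Buffer before: "HFFHFFHFT" (len 9)
  byte 1: read out[1]='F', append. Buffer now: "HFFHFFHFTF"
  byte 2: read out[2]='F', append. Buffer now: "HFFHFFHFTFF"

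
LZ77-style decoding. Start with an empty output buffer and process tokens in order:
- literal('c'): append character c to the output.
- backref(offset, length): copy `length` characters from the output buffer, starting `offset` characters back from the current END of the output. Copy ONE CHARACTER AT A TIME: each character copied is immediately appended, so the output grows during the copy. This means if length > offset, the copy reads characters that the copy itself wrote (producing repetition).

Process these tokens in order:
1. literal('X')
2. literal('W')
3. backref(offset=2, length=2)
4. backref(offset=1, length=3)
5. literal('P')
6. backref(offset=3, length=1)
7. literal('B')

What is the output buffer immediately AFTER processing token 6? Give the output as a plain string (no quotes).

Answer: XWXWWWWPW

Derivation:
Token 1: literal('X'). Output: "X"
Token 2: literal('W'). Output: "XW"
Token 3: backref(off=2, len=2). Copied 'XW' from pos 0. Output: "XWXW"
Token 4: backref(off=1, len=3) (overlapping!). Copied 'WWW' from pos 3. Output: "XWXWWWW"
Token 5: literal('P'). Output: "XWXWWWWP"
Token 6: backref(off=3, len=1). Copied 'W' from pos 5. Output: "XWXWWWWPW"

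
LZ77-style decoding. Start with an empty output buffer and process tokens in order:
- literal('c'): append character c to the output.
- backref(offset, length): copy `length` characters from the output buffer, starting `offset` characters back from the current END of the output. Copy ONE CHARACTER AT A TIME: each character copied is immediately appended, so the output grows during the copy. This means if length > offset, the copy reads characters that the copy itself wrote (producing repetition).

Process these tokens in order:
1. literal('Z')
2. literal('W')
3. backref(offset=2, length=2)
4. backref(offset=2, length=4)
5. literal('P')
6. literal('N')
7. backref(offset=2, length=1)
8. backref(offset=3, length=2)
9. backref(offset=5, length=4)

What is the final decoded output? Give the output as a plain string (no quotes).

Answer: ZWZWZWZWPNPPNPNPP

Derivation:
Token 1: literal('Z'). Output: "Z"
Token 2: literal('W'). Output: "ZW"
Token 3: backref(off=2, len=2). Copied 'ZW' from pos 0. Output: "ZWZW"
Token 4: backref(off=2, len=4) (overlapping!). Copied 'ZWZW' from pos 2. Output: "ZWZWZWZW"
Token 5: literal('P'). Output: "ZWZWZWZWP"
Token 6: literal('N'). Output: "ZWZWZWZWPN"
Token 7: backref(off=2, len=1). Copied 'P' from pos 8. Output: "ZWZWZWZWPNP"
Token 8: backref(off=3, len=2). Copied 'PN' from pos 8. Output: "ZWZWZWZWPNPPN"
Token 9: backref(off=5, len=4). Copied 'PNPP' from pos 8. Output: "ZWZWZWZWPNPPNPNPP"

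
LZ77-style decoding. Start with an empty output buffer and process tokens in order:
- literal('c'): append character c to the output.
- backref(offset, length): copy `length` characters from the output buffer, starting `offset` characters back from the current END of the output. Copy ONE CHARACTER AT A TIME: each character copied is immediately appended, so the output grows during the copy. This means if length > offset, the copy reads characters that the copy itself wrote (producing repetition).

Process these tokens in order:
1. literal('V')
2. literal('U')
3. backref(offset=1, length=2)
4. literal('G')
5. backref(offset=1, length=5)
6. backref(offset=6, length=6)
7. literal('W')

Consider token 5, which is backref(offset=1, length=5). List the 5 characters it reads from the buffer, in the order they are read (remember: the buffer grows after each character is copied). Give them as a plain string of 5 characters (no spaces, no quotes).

Answer: GGGGG

Derivation:
Token 1: literal('V'). Output: "V"
Token 2: literal('U'). Output: "VU"
Token 3: backref(off=1, len=2) (overlapping!). Copied 'UU' from pos 1. Output: "VUUU"
Token 4: literal('G'). Output: "VUUUG"
Token 5: backref(off=1, len=5). Buffer before: "VUUUG" (len 5)
  byte 1: read out[4]='G', append. Buffer now: "VUUUGG"
  byte 2: read out[5]='G', append. Buffer now: "VUUUGGG"
  byte 3: read out[6]='G', append. Buffer now: "VUUUGGGG"
  byte 4: read out[7]='G', append. Buffer now: "VUUUGGGGG"
  byte 5: read out[8]='G', append. Buffer now: "VUUUGGGGGG"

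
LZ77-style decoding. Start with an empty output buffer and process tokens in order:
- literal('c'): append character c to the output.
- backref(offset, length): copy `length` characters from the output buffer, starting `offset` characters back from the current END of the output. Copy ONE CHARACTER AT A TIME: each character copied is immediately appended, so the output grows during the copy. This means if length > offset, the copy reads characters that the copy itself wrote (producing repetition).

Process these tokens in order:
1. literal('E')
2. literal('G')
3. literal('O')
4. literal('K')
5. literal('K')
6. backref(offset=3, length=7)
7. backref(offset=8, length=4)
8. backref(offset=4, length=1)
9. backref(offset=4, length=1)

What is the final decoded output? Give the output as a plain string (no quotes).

Answer: EGOKKOKKOKKOKOKKKO

Derivation:
Token 1: literal('E'). Output: "E"
Token 2: literal('G'). Output: "EG"
Token 3: literal('O'). Output: "EGO"
Token 4: literal('K'). Output: "EGOK"
Token 5: literal('K'). Output: "EGOKK"
Token 6: backref(off=3, len=7) (overlapping!). Copied 'OKKOKKO' from pos 2. Output: "EGOKKOKKOKKO"
Token 7: backref(off=8, len=4). Copied 'KOKK' from pos 4. Output: "EGOKKOKKOKKOKOKK"
Token 8: backref(off=4, len=1). Copied 'K' from pos 12. Output: "EGOKKOKKOKKOKOKKK"
Token 9: backref(off=4, len=1). Copied 'O' from pos 13. Output: "EGOKKOKKOKKOKOKKKO"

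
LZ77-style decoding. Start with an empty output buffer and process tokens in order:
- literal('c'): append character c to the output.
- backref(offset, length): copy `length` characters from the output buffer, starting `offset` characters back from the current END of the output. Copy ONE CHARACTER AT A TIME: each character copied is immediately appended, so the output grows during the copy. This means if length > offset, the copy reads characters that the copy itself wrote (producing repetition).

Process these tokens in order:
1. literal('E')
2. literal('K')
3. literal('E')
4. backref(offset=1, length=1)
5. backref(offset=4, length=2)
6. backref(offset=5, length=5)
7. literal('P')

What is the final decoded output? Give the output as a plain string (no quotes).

Answer: EKEEEKKEEEKP

Derivation:
Token 1: literal('E'). Output: "E"
Token 2: literal('K'). Output: "EK"
Token 3: literal('E'). Output: "EKE"
Token 4: backref(off=1, len=1). Copied 'E' from pos 2. Output: "EKEE"
Token 5: backref(off=4, len=2). Copied 'EK' from pos 0. Output: "EKEEEK"
Token 6: backref(off=5, len=5). Copied 'KEEEK' from pos 1. Output: "EKEEEKKEEEK"
Token 7: literal('P'). Output: "EKEEEKKEEEKP"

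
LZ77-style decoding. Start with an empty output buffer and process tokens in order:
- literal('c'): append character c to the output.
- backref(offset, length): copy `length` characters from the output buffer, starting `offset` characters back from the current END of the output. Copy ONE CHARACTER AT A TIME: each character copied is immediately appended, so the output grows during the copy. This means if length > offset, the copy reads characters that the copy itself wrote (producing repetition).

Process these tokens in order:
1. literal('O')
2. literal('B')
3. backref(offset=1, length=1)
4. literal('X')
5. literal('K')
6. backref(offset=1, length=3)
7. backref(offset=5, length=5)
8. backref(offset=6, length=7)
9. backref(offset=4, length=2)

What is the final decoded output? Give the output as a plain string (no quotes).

Token 1: literal('O'). Output: "O"
Token 2: literal('B'). Output: "OB"
Token 3: backref(off=1, len=1). Copied 'B' from pos 1. Output: "OBB"
Token 4: literal('X'). Output: "OBBX"
Token 5: literal('K'). Output: "OBBXK"
Token 6: backref(off=1, len=3) (overlapping!). Copied 'KKK' from pos 4. Output: "OBBXKKKK"
Token 7: backref(off=5, len=5). Copied 'XKKKK' from pos 3. Output: "OBBXKKKKXKKKK"
Token 8: backref(off=6, len=7) (overlapping!). Copied 'KXKKKKK' from pos 7. Output: "OBBXKKKKXKKKKKXKKKKK"
Token 9: backref(off=4, len=2). Copied 'KK' from pos 16. Output: "OBBXKKKKXKKKKKXKKKKKKK"

Answer: OBBXKKKKXKKKKKXKKKKKKK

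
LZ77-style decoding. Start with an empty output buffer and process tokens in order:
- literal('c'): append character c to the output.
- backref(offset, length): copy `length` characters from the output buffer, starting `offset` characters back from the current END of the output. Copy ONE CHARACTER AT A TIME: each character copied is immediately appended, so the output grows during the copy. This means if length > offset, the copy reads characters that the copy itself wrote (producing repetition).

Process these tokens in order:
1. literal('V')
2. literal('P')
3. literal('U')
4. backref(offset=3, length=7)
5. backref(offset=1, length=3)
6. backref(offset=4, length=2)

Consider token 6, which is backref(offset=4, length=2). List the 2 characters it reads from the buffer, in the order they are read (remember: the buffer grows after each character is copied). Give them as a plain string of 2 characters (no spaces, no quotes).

Answer: VV

Derivation:
Token 1: literal('V'). Output: "V"
Token 2: literal('P'). Output: "VP"
Token 3: literal('U'). Output: "VPU"
Token 4: backref(off=3, len=7) (overlapping!). Copied 'VPUVPUV' from pos 0. Output: "VPUVPUVPUV"
Token 5: backref(off=1, len=3) (overlapping!). Copied 'VVV' from pos 9. Output: "VPUVPUVPUVVVV"
Token 6: backref(off=4, len=2). Buffer before: "VPUVPUVPUVVVV" (len 13)
  byte 1: read out[9]='V', append. Buffer now: "VPUVPUVPUVVVVV"
  byte 2: read out[10]='V', append. Buffer now: "VPUVPUVPUVVVVVV"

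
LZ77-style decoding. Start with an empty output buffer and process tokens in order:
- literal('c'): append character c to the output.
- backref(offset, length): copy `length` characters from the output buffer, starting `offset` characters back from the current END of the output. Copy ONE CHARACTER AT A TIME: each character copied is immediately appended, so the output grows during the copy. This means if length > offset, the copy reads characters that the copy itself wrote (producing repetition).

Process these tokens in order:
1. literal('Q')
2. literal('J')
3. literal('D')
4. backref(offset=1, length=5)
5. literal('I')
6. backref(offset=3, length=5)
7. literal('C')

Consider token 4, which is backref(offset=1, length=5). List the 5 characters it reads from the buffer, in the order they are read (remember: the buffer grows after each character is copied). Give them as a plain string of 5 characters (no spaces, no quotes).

Answer: DDDDD

Derivation:
Token 1: literal('Q'). Output: "Q"
Token 2: literal('J'). Output: "QJ"
Token 3: literal('D'). Output: "QJD"
Token 4: backref(off=1, len=5). Buffer before: "QJD" (len 3)
  byte 1: read out[2]='D', append. Buffer now: "QJDD"
  byte 2: read out[3]='D', append. Buffer now: "QJDDD"
  byte 3: read out[4]='D', append. Buffer now: "QJDDDD"
  byte 4: read out[5]='D', append. Buffer now: "QJDDDDD"
  byte 5: read out[6]='D', append. Buffer now: "QJDDDDDD"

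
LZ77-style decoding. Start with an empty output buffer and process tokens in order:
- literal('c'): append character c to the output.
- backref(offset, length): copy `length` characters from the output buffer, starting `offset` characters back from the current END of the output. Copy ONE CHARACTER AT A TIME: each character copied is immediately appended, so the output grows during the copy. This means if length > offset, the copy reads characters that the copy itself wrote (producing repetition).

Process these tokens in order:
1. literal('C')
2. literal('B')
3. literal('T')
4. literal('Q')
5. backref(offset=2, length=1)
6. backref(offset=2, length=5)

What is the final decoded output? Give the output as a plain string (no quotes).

Token 1: literal('C'). Output: "C"
Token 2: literal('B'). Output: "CB"
Token 3: literal('T'). Output: "CBT"
Token 4: literal('Q'). Output: "CBTQ"
Token 5: backref(off=2, len=1). Copied 'T' from pos 2. Output: "CBTQT"
Token 6: backref(off=2, len=5) (overlapping!). Copied 'QTQTQ' from pos 3. Output: "CBTQTQTQTQ"

Answer: CBTQTQTQTQ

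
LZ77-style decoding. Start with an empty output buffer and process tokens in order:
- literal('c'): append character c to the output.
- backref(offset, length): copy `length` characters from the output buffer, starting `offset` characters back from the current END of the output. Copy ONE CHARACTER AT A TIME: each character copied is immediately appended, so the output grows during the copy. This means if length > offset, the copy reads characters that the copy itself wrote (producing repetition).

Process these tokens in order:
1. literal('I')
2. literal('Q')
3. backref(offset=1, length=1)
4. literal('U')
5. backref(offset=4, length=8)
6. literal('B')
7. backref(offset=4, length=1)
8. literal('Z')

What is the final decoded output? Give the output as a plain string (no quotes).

Token 1: literal('I'). Output: "I"
Token 2: literal('Q'). Output: "IQ"
Token 3: backref(off=1, len=1). Copied 'Q' from pos 1. Output: "IQQ"
Token 4: literal('U'). Output: "IQQU"
Token 5: backref(off=4, len=8) (overlapping!). Copied 'IQQUIQQU' from pos 0. Output: "IQQUIQQUIQQU"
Token 6: literal('B'). Output: "IQQUIQQUIQQUB"
Token 7: backref(off=4, len=1). Copied 'Q' from pos 9. Output: "IQQUIQQUIQQUBQ"
Token 8: literal('Z'). Output: "IQQUIQQUIQQUBQZ"

Answer: IQQUIQQUIQQUBQZ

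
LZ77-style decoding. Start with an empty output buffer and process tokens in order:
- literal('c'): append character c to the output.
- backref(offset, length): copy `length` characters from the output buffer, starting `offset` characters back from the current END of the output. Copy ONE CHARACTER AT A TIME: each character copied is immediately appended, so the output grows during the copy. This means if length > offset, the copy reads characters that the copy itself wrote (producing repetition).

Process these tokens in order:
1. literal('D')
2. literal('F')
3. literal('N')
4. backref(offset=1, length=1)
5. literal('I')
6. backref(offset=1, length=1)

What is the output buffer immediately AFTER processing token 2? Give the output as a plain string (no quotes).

Answer: DF

Derivation:
Token 1: literal('D'). Output: "D"
Token 2: literal('F'). Output: "DF"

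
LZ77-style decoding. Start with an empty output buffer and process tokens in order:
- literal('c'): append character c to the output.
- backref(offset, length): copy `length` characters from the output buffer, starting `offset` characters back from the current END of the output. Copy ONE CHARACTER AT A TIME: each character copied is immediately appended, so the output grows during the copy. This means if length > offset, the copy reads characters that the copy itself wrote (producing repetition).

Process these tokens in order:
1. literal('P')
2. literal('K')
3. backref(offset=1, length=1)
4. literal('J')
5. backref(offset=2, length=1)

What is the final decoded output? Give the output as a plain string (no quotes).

Token 1: literal('P'). Output: "P"
Token 2: literal('K'). Output: "PK"
Token 3: backref(off=1, len=1). Copied 'K' from pos 1. Output: "PKK"
Token 4: literal('J'). Output: "PKKJ"
Token 5: backref(off=2, len=1). Copied 'K' from pos 2. Output: "PKKJK"

Answer: PKKJK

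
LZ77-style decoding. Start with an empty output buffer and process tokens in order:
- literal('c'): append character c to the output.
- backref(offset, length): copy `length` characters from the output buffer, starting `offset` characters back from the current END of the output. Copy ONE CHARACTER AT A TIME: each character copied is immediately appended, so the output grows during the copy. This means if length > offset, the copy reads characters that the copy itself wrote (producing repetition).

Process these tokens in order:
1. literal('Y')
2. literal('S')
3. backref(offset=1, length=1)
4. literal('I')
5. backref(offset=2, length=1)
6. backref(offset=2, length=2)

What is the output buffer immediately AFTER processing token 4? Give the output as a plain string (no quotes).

Token 1: literal('Y'). Output: "Y"
Token 2: literal('S'). Output: "YS"
Token 3: backref(off=1, len=1). Copied 'S' from pos 1. Output: "YSS"
Token 4: literal('I'). Output: "YSSI"

Answer: YSSI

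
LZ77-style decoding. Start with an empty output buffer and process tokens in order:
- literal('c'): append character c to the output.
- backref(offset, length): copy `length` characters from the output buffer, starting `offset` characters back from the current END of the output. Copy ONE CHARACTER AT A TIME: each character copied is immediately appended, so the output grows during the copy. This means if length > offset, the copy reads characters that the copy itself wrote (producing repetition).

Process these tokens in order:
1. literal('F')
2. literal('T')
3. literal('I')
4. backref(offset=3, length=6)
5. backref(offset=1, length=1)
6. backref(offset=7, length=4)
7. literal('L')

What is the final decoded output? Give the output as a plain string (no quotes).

Answer: FTIFTIFTIIFTIFL

Derivation:
Token 1: literal('F'). Output: "F"
Token 2: literal('T'). Output: "FT"
Token 3: literal('I'). Output: "FTI"
Token 4: backref(off=3, len=6) (overlapping!). Copied 'FTIFTI' from pos 0. Output: "FTIFTIFTI"
Token 5: backref(off=1, len=1). Copied 'I' from pos 8. Output: "FTIFTIFTII"
Token 6: backref(off=7, len=4). Copied 'FTIF' from pos 3. Output: "FTIFTIFTIIFTIF"
Token 7: literal('L'). Output: "FTIFTIFTIIFTIFL"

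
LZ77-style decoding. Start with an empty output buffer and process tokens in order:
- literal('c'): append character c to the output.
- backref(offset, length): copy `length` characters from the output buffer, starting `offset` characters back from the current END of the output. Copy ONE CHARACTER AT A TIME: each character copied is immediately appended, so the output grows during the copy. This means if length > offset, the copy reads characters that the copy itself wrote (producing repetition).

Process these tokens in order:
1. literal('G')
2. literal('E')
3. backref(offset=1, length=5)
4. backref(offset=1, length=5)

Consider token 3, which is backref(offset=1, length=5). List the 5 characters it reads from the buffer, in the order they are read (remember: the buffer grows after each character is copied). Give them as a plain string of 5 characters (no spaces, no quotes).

Answer: EEEEE

Derivation:
Token 1: literal('G'). Output: "G"
Token 2: literal('E'). Output: "GE"
Token 3: backref(off=1, len=5). Buffer before: "GE" (len 2)
  byte 1: read out[1]='E', append. Buffer now: "GEE"
  byte 2: read out[2]='E', append. Buffer now: "GEEE"
  byte 3: read out[3]='E', append. Buffer now: "GEEEE"
  byte 4: read out[4]='E', append. Buffer now: "GEEEEE"
  byte 5: read out[5]='E', append. Buffer now: "GEEEEEE"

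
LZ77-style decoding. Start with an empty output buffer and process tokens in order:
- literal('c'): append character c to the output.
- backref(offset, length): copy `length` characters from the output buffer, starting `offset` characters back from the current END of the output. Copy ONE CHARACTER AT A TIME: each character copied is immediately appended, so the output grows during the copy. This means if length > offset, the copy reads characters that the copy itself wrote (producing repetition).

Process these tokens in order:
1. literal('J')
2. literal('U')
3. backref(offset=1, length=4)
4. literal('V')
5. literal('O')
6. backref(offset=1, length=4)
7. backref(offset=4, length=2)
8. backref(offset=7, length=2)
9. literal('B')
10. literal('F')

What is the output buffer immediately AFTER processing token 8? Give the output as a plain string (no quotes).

Token 1: literal('J'). Output: "J"
Token 2: literal('U'). Output: "JU"
Token 3: backref(off=1, len=4) (overlapping!). Copied 'UUUU' from pos 1. Output: "JUUUUU"
Token 4: literal('V'). Output: "JUUUUUV"
Token 5: literal('O'). Output: "JUUUUUVO"
Token 6: backref(off=1, len=4) (overlapping!). Copied 'OOOO' from pos 7. Output: "JUUUUUVOOOOO"
Token 7: backref(off=4, len=2). Copied 'OO' from pos 8. Output: "JUUUUUVOOOOOOO"
Token 8: backref(off=7, len=2). Copied 'OO' from pos 7. Output: "JUUUUUVOOOOOOOOO"

Answer: JUUUUUVOOOOOOOOO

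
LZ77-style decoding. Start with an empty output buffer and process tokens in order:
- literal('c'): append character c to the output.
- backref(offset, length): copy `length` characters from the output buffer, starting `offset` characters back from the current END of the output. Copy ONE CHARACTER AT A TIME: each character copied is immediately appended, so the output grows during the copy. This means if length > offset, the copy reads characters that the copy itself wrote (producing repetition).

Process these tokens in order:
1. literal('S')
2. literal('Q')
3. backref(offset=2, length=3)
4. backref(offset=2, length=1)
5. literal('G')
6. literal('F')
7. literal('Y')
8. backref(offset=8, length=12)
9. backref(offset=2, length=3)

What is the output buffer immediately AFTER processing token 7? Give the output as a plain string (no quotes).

Answer: SQSQSQGFY

Derivation:
Token 1: literal('S'). Output: "S"
Token 2: literal('Q'). Output: "SQ"
Token 3: backref(off=2, len=3) (overlapping!). Copied 'SQS' from pos 0. Output: "SQSQS"
Token 4: backref(off=2, len=1). Copied 'Q' from pos 3. Output: "SQSQSQ"
Token 5: literal('G'). Output: "SQSQSQG"
Token 6: literal('F'). Output: "SQSQSQGF"
Token 7: literal('Y'). Output: "SQSQSQGFY"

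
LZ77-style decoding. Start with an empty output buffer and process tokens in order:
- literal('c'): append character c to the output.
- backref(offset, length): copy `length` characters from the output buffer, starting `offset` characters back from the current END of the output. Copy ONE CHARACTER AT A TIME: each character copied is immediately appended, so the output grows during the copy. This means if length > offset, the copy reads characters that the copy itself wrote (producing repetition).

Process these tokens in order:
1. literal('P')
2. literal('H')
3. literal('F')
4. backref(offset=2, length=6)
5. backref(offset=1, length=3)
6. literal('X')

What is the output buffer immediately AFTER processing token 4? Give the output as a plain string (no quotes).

Token 1: literal('P'). Output: "P"
Token 2: literal('H'). Output: "PH"
Token 3: literal('F'). Output: "PHF"
Token 4: backref(off=2, len=6) (overlapping!). Copied 'HFHFHF' from pos 1. Output: "PHFHFHFHF"

Answer: PHFHFHFHF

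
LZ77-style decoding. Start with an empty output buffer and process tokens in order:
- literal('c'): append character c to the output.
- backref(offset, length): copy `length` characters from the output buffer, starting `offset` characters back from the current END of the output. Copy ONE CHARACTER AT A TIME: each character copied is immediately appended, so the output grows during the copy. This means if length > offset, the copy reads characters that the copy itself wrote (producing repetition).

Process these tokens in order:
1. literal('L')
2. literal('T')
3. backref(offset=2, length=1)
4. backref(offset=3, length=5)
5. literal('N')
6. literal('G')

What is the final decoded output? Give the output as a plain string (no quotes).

Token 1: literal('L'). Output: "L"
Token 2: literal('T'). Output: "LT"
Token 3: backref(off=2, len=1). Copied 'L' from pos 0. Output: "LTL"
Token 4: backref(off=3, len=5) (overlapping!). Copied 'LTLLT' from pos 0. Output: "LTLLTLLT"
Token 5: literal('N'). Output: "LTLLTLLTN"
Token 6: literal('G'). Output: "LTLLTLLTNG"

Answer: LTLLTLLTNG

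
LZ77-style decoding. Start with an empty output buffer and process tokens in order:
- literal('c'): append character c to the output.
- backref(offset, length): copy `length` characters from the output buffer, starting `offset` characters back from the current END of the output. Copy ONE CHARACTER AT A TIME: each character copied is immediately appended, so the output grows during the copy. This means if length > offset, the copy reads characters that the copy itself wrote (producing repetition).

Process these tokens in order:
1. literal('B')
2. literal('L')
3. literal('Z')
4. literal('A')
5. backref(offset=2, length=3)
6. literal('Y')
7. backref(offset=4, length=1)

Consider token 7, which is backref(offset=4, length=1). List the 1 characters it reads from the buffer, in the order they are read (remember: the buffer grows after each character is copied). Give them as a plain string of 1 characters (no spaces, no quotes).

Token 1: literal('B'). Output: "B"
Token 2: literal('L'). Output: "BL"
Token 3: literal('Z'). Output: "BLZ"
Token 4: literal('A'). Output: "BLZA"
Token 5: backref(off=2, len=3) (overlapping!). Copied 'ZAZ' from pos 2. Output: "BLZAZAZ"
Token 6: literal('Y'). Output: "BLZAZAZY"
Token 7: backref(off=4, len=1). Buffer before: "BLZAZAZY" (len 8)
  byte 1: read out[4]='Z', append. Buffer now: "BLZAZAZYZ"

Answer: Z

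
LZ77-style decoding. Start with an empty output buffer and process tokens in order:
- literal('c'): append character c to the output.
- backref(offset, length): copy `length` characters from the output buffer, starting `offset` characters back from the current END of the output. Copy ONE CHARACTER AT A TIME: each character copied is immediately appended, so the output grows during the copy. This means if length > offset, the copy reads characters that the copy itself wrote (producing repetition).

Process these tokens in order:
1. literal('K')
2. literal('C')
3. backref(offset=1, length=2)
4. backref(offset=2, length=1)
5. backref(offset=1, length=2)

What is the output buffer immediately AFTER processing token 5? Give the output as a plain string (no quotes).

Token 1: literal('K'). Output: "K"
Token 2: literal('C'). Output: "KC"
Token 3: backref(off=1, len=2) (overlapping!). Copied 'CC' from pos 1. Output: "KCCC"
Token 4: backref(off=2, len=1). Copied 'C' from pos 2. Output: "KCCCC"
Token 5: backref(off=1, len=2) (overlapping!). Copied 'CC' from pos 4. Output: "KCCCCCC"

Answer: KCCCCCC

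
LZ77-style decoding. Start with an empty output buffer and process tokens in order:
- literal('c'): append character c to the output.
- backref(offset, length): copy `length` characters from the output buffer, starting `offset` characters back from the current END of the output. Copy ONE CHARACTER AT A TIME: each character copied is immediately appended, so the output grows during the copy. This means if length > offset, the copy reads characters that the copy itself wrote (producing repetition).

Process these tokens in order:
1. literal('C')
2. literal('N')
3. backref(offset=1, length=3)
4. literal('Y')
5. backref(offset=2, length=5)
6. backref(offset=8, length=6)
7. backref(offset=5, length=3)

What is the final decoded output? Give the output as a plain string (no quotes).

Answer: CNNNNYNYNYNNNYNYNNYN

Derivation:
Token 1: literal('C'). Output: "C"
Token 2: literal('N'). Output: "CN"
Token 3: backref(off=1, len=3) (overlapping!). Copied 'NNN' from pos 1. Output: "CNNNN"
Token 4: literal('Y'). Output: "CNNNNY"
Token 5: backref(off=2, len=5) (overlapping!). Copied 'NYNYN' from pos 4. Output: "CNNNNYNYNYN"
Token 6: backref(off=8, len=6). Copied 'NNYNYN' from pos 3. Output: "CNNNNYNYNYNNNYNYN"
Token 7: backref(off=5, len=3). Copied 'NYN' from pos 12. Output: "CNNNNYNYNYNNNYNYNNYN"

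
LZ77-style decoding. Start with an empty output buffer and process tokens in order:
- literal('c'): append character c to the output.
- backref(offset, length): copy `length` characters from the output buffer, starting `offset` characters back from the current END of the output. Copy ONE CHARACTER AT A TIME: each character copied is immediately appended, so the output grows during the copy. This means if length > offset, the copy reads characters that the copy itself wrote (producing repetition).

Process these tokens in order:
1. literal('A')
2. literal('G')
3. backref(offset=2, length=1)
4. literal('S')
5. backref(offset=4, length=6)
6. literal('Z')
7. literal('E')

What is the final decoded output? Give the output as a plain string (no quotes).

Token 1: literal('A'). Output: "A"
Token 2: literal('G'). Output: "AG"
Token 3: backref(off=2, len=1). Copied 'A' from pos 0. Output: "AGA"
Token 4: literal('S'). Output: "AGAS"
Token 5: backref(off=4, len=6) (overlapping!). Copied 'AGASAG' from pos 0. Output: "AGASAGASAG"
Token 6: literal('Z'). Output: "AGASAGASAGZ"
Token 7: literal('E'). Output: "AGASAGASAGZE"

Answer: AGASAGASAGZE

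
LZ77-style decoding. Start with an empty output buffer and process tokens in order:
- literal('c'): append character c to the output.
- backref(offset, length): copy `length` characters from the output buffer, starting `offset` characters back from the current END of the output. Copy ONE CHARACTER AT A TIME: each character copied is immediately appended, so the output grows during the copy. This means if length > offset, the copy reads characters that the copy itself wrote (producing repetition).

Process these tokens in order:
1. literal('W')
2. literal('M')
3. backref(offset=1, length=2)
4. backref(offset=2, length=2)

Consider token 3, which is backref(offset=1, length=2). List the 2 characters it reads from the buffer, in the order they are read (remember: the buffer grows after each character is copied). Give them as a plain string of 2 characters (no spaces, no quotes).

Answer: MM

Derivation:
Token 1: literal('W'). Output: "W"
Token 2: literal('M'). Output: "WM"
Token 3: backref(off=1, len=2). Buffer before: "WM" (len 2)
  byte 1: read out[1]='M', append. Buffer now: "WMM"
  byte 2: read out[2]='M', append. Buffer now: "WMMM"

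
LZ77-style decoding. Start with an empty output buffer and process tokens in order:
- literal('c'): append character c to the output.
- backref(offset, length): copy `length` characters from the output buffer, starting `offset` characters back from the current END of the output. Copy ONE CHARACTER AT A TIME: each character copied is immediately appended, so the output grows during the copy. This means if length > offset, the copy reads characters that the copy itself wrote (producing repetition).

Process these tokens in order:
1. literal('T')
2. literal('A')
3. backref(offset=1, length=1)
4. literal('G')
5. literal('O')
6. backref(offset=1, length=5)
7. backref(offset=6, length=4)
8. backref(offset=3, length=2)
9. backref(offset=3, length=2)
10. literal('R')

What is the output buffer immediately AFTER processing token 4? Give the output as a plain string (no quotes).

Token 1: literal('T'). Output: "T"
Token 2: literal('A'). Output: "TA"
Token 3: backref(off=1, len=1). Copied 'A' from pos 1. Output: "TAA"
Token 4: literal('G'). Output: "TAAG"

Answer: TAAG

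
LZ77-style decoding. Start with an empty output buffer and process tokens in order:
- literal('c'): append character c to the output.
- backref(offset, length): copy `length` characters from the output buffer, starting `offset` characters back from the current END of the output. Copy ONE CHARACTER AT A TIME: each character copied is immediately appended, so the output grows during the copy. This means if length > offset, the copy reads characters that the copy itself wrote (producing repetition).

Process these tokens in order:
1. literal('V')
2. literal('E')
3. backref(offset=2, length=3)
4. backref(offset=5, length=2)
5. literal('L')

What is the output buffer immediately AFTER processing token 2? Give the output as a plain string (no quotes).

Token 1: literal('V'). Output: "V"
Token 2: literal('E'). Output: "VE"

Answer: VE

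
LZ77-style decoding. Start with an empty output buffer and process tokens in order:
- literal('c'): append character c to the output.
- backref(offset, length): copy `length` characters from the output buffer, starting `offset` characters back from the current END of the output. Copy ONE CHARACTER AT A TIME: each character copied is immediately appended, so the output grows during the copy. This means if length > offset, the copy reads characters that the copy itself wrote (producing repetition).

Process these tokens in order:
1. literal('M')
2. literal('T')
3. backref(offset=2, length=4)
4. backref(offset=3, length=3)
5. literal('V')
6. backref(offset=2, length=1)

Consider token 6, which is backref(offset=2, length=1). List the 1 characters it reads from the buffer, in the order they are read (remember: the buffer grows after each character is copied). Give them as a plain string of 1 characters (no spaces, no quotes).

Token 1: literal('M'). Output: "M"
Token 2: literal('T'). Output: "MT"
Token 3: backref(off=2, len=4) (overlapping!). Copied 'MTMT' from pos 0. Output: "MTMTMT"
Token 4: backref(off=3, len=3). Copied 'TMT' from pos 3. Output: "MTMTMTTMT"
Token 5: literal('V'). Output: "MTMTMTTMTV"
Token 6: backref(off=2, len=1). Buffer before: "MTMTMTTMTV" (len 10)
  byte 1: read out[8]='T', append. Buffer now: "MTMTMTTMTVT"

Answer: T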